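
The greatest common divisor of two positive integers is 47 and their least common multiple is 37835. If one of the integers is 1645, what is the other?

For two integers, gcd × lcm = product, so the other is (47 × 37835) / 1645 = 1778245 / 1645 = 1081.

1081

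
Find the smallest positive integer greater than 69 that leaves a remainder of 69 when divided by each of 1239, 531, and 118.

N − 69 must be a common multiple of 1239, 531, and 118.
1239 = 3 × 7 × 59
531 = 3^2 × 59
118 = 2 × 59
LCM(1239, 531, 118) = 2 × 3^2 × 7 × 59 = 7434.
Smallest N > 69 is LCM + 69 = 7434 + 69 = 7503.

7503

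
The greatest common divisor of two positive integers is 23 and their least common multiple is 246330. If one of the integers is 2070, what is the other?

For two integers, gcd × lcm = product, so the other is (23 × 246330) / 2070 = 5665590 / 2070 = 2737.

2737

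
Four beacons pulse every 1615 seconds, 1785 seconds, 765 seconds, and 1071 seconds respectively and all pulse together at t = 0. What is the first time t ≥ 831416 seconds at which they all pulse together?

915705 seconds

Joint pulses occur at multiples of LCM(1615, 1785, 765, 1071).
1615 = 5 × 17 × 19
1785 = 3 × 5 × 7 × 17
765 = 3^2 × 5 × 17
1071 = 3^2 × 7 × 17
LCM(1615, 1785, 765, 1071) = 3^2 × 5 × 7 × 17 × 19 = 101745.
Smallest multiple of 101745 that is ≥ 831416: ⌈831416/101745⌉ × 101745 = 9 × 101745 = 915705.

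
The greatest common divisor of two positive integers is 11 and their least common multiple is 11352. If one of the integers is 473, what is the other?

For two integers, gcd × lcm = product, so the other is (11 × 11352) / 473 = 124872 / 473 = 264.

264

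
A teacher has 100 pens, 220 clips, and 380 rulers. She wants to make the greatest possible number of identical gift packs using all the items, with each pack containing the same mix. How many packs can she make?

20 packs

The pack count must divide each quantity, so the greatest is gcd(100, 220, 380).
100 = 2^2 × 5^2
220 = 2^2 × 5 × 11
380 = 2^2 × 5 × 19
gcd(100, 220, 380) = 2^2 × 5 = 20.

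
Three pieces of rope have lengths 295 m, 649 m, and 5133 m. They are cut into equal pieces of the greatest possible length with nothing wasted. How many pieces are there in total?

Piece length = gcd(295, 649, 5133).
295 = 5 × 59
649 = 11 × 59
5133 = 3 × 29 × 59
gcd(295, 649, 5133) = 59.
Total pieces = 295/59 + 649/59 + 5133/59 = 5 + 11 + 87 = 103.

103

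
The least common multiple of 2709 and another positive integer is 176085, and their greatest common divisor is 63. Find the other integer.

gcd × lcm = product of the two integers, so the other integer is (63 × 176085) / 2709 = 4095.

4095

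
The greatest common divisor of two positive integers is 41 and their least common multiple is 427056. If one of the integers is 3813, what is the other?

4592

For two integers, gcd × lcm = product, so the other is (41 × 427056) / 3813 = 17509296 / 3813 = 4592.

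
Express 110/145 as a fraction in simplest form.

110 = 2 × 5 × 11
145 = 5 × 29
gcd(110, 145) = 5.
Divide numerator and denominator by 5: 110/145 = 22/29.

22/29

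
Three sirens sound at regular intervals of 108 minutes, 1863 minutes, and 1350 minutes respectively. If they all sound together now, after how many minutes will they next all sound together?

They coincide at every common multiple of the periods; the first is the LCM.
108 = 2^2 × 3^3
1863 = 3^4 × 23
1350 = 2 × 3^3 × 5^2
LCM(108, 1863, 1350) = 2^2 × 3^4 × 5^2 × 23 = 186300.

186300 minutes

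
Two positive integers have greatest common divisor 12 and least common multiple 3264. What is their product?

39168

For any two positive integers, gcd × lcm = product = 12 × 3264 = 39168.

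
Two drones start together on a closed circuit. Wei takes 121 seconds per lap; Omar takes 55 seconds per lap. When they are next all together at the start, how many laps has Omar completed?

11 laps

All finish a whole number of cycles simultaneously at t = LCM of the periods.
121 = 11^2
55 = 5 × 11
LCM(121, 55) = 5 × 11^2 = 605.
Laps for period 55: 605 / 55 = 11.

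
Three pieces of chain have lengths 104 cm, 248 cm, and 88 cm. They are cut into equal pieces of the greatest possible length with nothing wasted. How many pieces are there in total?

Piece length = gcd(104, 248, 88).
104 = 2^3 × 13
248 = 2^3 × 31
88 = 2^3 × 11
gcd(104, 248, 88) = 2^3 = 8.
Total pieces = 104/8 + 248/8 + 88/8 = 13 + 31 + 11 = 55.

55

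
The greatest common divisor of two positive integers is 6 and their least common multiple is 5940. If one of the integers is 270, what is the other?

132

For two integers, gcd × lcm = product, so the other is (6 × 5940) / 270 = 35640 / 270 = 132.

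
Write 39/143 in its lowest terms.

39 = 3 × 13
143 = 11 × 13
gcd(39, 143) = 13.
Divide numerator and denominator by 13: 39/143 = 3/11.

3/11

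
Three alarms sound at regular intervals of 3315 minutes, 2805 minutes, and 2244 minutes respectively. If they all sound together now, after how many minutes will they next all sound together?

We need the least common multiple of the intervals.
3315 = 3 × 5 × 13 × 17
2805 = 3 × 5 × 11 × 17
2244 = 2^2 × 3 × 11 × 17
LCM(3315, 2805, 2244) = 2^2 × 3 × 5 × 11 × 13 × 17 = 145860.

145860 minutes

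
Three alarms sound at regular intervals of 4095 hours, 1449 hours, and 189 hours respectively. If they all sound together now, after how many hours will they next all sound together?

282555 hours

The first simultaneous occurrence is after LCM of the individual periods.
4095 = 3^2 × 5 × 7 × 13
1449 = 3^2 × 7 × 23
189 = 3^3 × 7
LCM(4095, 1449, 189) = 3^3 × 5 × 7 × 13 × 23 = 282555.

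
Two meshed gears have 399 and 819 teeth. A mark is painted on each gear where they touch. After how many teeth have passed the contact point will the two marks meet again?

15561 teeth

The first simultaneous occurrence is after LCM of the individual periods.
399 = 3 × 7 × 19
819 = 3^2 × 7 × 13
LCM(399, 819) = 3^2 × 7 × 13 × 19 = 15561.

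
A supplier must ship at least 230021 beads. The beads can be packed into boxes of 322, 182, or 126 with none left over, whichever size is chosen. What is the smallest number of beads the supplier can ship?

The number of beads must be a common multiple of 322, 182, and 126, so a multiple of their LCM.
322 = 2 × 7 × 23
182 = 2 × 7 × 13
126 = 2 × 3^2 × 7
LCM(322, 182, 126) = 2 × 3^2 × 7 × 13 × 23 = 37674.
Smallest multiple of 37674 that is ≥ 230021: ⌈230021/37674⌉ × 37674 = 7 × 37674 = 263718.

263718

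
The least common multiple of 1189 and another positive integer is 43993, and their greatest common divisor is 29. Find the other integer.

gcd × lcm = product of the two integers, so the other integer is (29 × 43993) / 1189 = 1073.

1073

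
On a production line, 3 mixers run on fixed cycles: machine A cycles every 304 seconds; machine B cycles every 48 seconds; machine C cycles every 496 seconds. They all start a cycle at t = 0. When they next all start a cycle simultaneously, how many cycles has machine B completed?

589 cycles

All finish a whole number of cycles simultaneously at t = LCM of the periods.
304 = 2^4 × 19
48 = 2^4 × 3
496 = 2^4 × 31
LCM(304, 48, 496) = 2^4 × 3 × 19 × 31 = 28272.
Cycles for period 48: 28272 / 48 = 589.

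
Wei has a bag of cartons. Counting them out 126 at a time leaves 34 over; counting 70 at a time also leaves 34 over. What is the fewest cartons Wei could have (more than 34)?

N − 34 must be a common multiple of 126 and 70.
126 = 2 × 3^2 × 7
70 = 2 × 5 × 7
LCM(126, 70) = 2 × 3^2 × 5 × 7 = 630.
Smallest N > 34 is LCM + 34 = 630 + 34 = 664.

664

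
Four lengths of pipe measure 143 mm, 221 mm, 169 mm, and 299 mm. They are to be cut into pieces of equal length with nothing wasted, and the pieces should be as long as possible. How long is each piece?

13 mm

The greatest length dividing all of 143, 221, 169, and 299 is their gcd.
143 = 11 × 13
221 = 13 × 17
169 = 13^2
299 = 13 × 23
gcd(143, 221, 169, 299) = 13.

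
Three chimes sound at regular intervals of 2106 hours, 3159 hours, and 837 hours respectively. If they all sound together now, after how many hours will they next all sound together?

We need the least common multiple of the intervals.
2106 = 2 × 3^4 × 13
3159 = 3^5 × 13
837 = 3^3 × 31
LCM(2106, 3159, 837) = 2 × 3^5 × 13 × 31 = 195858.

195858 hours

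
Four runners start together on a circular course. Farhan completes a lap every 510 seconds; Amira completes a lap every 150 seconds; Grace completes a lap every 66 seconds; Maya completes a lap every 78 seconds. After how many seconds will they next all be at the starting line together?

We need the least common multiple of the intervals.
510 = 2 × 3 × 5 × 17
150 = 2 × 3 × 5^2
66 = 2 × 3 × 11
78 = 2 × 3 × 13
LCM(510, 150, 66, 78) = 2 × 3 × 5^2 × 11 × 13 × 17 = 364650.

364650 seconds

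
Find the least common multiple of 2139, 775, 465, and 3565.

53475

2139 = 3 × 23 × 31
775 = 5^2 × 31
465 = 3 × 5 × 31
3565 = 5 × 23 × 31
LCM(2139, 775, 465, 3565) = 3 × 5^2 × 23 × 31 = 53475.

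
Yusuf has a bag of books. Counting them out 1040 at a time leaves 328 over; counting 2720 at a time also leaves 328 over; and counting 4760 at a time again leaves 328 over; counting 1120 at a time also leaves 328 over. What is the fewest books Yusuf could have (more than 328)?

N − 328 must be a common multiple of 1040, 2720, 4760, and 1120.
1040 = 2^4 × 5 × 13
2720 = 2^5 × 5 × 17
4760 = 2^3 × 5 × 7 × 17
1120 = 2^5 × 5 × 7
LCM(1040, 2720, 4760, 1120) = 2^5 × 5 × 7 × 13 × 17 = 247520.
Smallest N > 328 is LCM + 328 = 247520 + 328 = 247848.

247848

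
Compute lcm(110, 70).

770

110 = 2 × 5 × 11
70 = 2 × 5 × 7
LCM(110, 70) = 2 × 5 × 7 × 11 = 770.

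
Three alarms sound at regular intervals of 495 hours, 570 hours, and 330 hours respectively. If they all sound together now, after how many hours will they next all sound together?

We need the least common multiple of the intervals.
495 = 3^2 × 5 × 11
570 = 2 × 3 × 5 × 19
330 = 2 × 3 × 5 × 11
LCM(495, 570, 330) = 2 × 3^2 × 5 × 11 × 19 = 18810.

18810 hours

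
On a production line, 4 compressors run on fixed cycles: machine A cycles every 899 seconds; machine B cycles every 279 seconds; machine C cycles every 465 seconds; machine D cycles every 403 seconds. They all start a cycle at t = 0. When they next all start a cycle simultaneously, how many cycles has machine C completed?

1131 cycles

All finish a whole number of cycles simultaneously at t = LCM of the periods.
899 = 29 × 31
279 = 3^2 × 31
465 = 3 × 5 × 31
403 = 13 × 31
LCM(899, 279, 465, 403) = 3^2 × 5 × 13 × 29 × 31 = 525915.
Cycles for period 465: 525915 / 465 = 1131.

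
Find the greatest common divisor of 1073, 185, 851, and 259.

37

1073 = 29 × 37
185 = 5 × 37
851 = 23 × 37
259 = 7 × 37
gcd(1073, 185, 851, 259) = 37.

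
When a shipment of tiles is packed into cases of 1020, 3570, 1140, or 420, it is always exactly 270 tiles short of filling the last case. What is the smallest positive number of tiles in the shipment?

Being 270 short of a full case of size k means N ≡ −270 (mod k), i.e. N + 270 is a multiple of each size.
1020 = 2^2 × 3 × 5 × 17
3570 = 2 × 3 × 5 × 7 × 17
1140 = 2^2 × 3 × 5 × 19
420 = 2^2 × 3 × 5 × 7
LCM(1020, 3570, 1140, 420) = 2^2 × 3 × 5 × 7 × 17 × 19 = 135660.
Smallest positive N is 135660 − 270 = 135390.

135390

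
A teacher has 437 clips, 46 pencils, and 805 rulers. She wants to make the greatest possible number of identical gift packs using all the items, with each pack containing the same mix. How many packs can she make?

23 packs

The pack count must divide each quantity, so the greatest is gcd(437, 46, 805).
437 = 19 × 23
46 = 2 × 23
805 = 5 × 7 × 23
gcd(437, 46, 805) = 23.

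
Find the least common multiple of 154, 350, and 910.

50050

154 = 2 × 7 × 11
350 = 2 × 5^2 × 7
910 = 2 × 5 × 7 × 13
LCM(154, 350, 910) = 2 × 5^2 × 7 × 11 × 13 = 50050.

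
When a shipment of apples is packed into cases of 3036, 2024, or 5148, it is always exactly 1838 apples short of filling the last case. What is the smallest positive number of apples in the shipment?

234970

Being 1838 short of a full case of size k means N ≡ −1838 (mod k), i.e. N + 1838 is a multiple of each size.
3036 = 2^2 × 3 × 11 × 23
2024 = 2^3 × 11 × 23
5148 = 2^2 × 3^2 × 11 × 13
LCM(3036, 2024, 5148) = 2^3 × 3^2 × 11 × 13 × 23 = 236808.
Smallest positive N is 236808 − 1838 = 234970.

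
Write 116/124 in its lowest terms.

29/31

116 = 2^2 × 29
124 = 2^2 × 31
gcd(116, 124) = 2^2 = 4.
Divide numerator and denominator by 4: 116/124 = 29/31.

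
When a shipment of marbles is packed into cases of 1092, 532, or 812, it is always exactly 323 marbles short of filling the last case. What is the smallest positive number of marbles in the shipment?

Being 323 short of a full case of size k means N ≡ −323 (mod k), i.e. N + 323 is a multiple of each size.
1092 = 2^2 × 3 × 7 × 13
532 = 2^2 × 7 × 19
812 = 2^2 × 7 × 29
LCM(1092, 532, 812) = 2^2 × 3 × 7 × 13 × 19 × 29 = 601692.
Smallest positive N is 601692 − 323 = 601369.

601369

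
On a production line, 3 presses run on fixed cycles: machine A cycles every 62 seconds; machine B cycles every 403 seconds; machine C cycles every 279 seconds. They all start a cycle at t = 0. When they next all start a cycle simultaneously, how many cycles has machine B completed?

They are all back at their starting positions together after one LCM of the periods.
62 = 2 × 31
403 = 13 × 31
279 = 3^2 × 31
LCM(62, 403, 279) = 2 × 3^2 × 13 × 31 = 7254.
Cycles for period 403: 7254 / 403 = 18.

18 cycles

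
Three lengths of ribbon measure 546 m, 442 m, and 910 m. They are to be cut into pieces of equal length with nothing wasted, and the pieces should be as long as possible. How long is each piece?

26 m

The greatest length dividing all of 546, 442, and 910 is their gcd.
546 = 2 × 3 × 7 × 13
442 = 2 × 13 × 17
910 = 2 × 5 × 7 × 13
gcd(546, 442, 910) = 2 × 13 = 26.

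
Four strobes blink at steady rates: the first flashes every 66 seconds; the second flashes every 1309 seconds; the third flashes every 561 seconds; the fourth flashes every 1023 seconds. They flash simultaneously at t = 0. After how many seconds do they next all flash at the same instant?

They coincide at every common multiple of the periods; the first is the LCM.
66 = 2 × 3 × 11
1309 = 7 × 11 × 17
561 = 3 × 11 × 17
1023 = 3 × 11 × 31
LCM(66, 1309, 561, 1023) = 2 × 3 × 7 × 11 × 17 × 31 = 243474.

243474 seconds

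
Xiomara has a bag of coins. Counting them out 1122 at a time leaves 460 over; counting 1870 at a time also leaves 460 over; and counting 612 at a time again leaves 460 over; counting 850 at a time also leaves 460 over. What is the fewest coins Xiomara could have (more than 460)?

168760

N − 460 must be a common multiple of 1122, 1870, 612, and 850.
1122 = 2 × 3 × 11 × 17
1870 = 2 × 5 × 11 × 17
612 = 2^2 × 3^2 × 17
850 = 2 × 5^2 × 17
LCM(1122, 1870, 612, 850) = 2^2 × 3^2 × 5^2 × 11 × 17 = 168300.
Smallest N > 460 is LCM + 460 = 168300 + 460 = 168760.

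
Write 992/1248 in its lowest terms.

31/39

992 = 2^5 × 31
1248 = 2^5 × 3 × 13
gcd(992, 1248) = 2^5 = 32.
Divide numerator and denominator by 32: 992/1248 = 31/39.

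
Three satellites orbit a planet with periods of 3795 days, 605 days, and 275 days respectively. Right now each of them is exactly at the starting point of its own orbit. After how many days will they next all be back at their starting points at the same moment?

208725 days

They coincide at every common multiple of the periods; the first is the LCM.
3795 = 3 × 5 × 11 × 23
605 = 5 × 11^2
275 = 5^2 × 11
LCM(3795, 605, 275) = 3 × 5^2 × 11^2 × 23 = 208725.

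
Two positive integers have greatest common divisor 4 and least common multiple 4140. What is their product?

For any two positive integers, gcd × lcm = product = 4 × 4140 = 16560.

16560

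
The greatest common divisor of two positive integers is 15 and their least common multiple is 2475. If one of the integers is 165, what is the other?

For two integers, gcd × lcm = product, so the other is (15 × 2475) / 165 = 37125 / 165 = 225.

225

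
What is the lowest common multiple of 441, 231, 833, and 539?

82467

441 = 3^2 × 7^2
231 = 3 × 7 × 11
833 = 7^2 × 17
539 = 7^2 × 11
LCM(441, 231, 833, 539) = 3^2 × 7^2 × 11 × 17 = 82467.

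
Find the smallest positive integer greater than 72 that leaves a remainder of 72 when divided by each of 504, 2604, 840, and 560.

N − 72 must be a common multiple of 504, 2604, 840, and 560.
504 = 2^3 × 3^2 × 7
2604 = 2^2 × 3 × 7 × 31
840 = 2^3 × 3 × 5 × 7
560 = 2^4 × 5 × 7
LCM(504, 2604, 840, 560) = 2^4 × 3^2 × 5 × 7 × 31 = 156240.
Smallest N > 72 is LCM + 72 = 156240 + 72 = 156312.

156312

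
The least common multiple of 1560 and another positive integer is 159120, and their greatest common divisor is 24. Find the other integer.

2448

gcd × lcm = product of the two integers, so the other integer is (24 × 159120) / 1560 = 2448.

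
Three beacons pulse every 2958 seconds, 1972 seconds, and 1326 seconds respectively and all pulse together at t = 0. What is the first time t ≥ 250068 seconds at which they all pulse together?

307632 seconds

Joint pulses occur at multiples of LCM(2958, 1972, 1326).
2958 = 2 × 3 × 17 × 29
1972 = 2^2 × 17 × 29
1326 = 2 × 3 × 13 × 17
LCM(2958, 1972, 1326) = 2^2 × 3 × 13 × 17 × 29 = 76908.
Smallest multiple of 76908 that is ≥ 250068: ⌈250068/76908⌉ × 76908 = 4 × 76908 = 307632.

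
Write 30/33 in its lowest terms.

10/11

30 = 2 × 3 × 5
33 = 3 × 11
gcd(30, 33) = 3.
Divide numerator and denominator by 3: 30/33 = 10/11.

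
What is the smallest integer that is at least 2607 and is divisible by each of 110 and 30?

2640

The integer must be a common multiple of 110 and 30, so a multiple of their LCM.
110 = 2 × 5 × 11
30 = 2 × 3 × 5
LCM(110, 30) = 2 × 3 × 5 × 11 = 330.
Smallest multiple of 330 that is ≥ 2607: ⌈2607/330⌉ × 330 = 8 × 330 = 2640.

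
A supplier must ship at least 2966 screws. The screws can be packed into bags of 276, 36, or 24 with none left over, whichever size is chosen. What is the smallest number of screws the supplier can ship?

The number of screws must be a common multiple of 276, 36, and 24, so a multiple of their LCM.
276 = 2^2 × 3 × 23
36 = 2^2 × 3^2
24 = 2^3 × 3
LCM(276, 36, 24) = 2^3 × 3^2 × 23 = 1656.
Smallest multiple of 1656 that is ≥ 2966: ⌈2966/1656⌉ × 1656 = 2 × 1656 = 3312.

3312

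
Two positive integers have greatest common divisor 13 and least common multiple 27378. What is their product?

For any two positive integers, gcd × lcm = product = 13 × 27378 = 355914.

355914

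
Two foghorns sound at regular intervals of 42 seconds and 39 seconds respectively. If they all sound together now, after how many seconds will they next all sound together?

546 seconds

The first simultaneous occurrence is after LCM of the individual periods.
42 = 2 × 3 × 7
39 = 3 × 13
LCM(42, 39) = 2 × 3 × 7 × 13 = 546.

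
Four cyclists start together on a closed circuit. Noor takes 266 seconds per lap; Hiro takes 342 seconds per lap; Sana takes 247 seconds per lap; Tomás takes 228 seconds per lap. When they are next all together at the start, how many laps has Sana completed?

The first common completion time is the LCM of the periods.
266 = 2 × 7 × 19
342 = 2 × 3^2 × 19
247 = 13 × 19
228 = 2^2 × 3 × 19
LCM(266, 342, 247, 228) = 2^2 × 3^2 × 7 × 13 × 19 = 62244.
Laps for period 247: 62244 / 247 = 252.

252 laps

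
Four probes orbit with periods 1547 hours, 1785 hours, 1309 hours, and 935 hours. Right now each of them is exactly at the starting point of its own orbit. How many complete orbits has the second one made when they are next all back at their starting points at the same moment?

143 orbits

They are all back at their starting positions together after one LCM of the periods.
1547 = 7 × 13 × 17
1785 = 3 × 5 × 7 × 17
1309 = 7 × 11 × 17
935 = 5 × 11 × 17
LCM(1547, 1785, 1309, 935) = 3 × 5 × 7 × 11 × 13 × 17 = 255255.
Orbits for period 1785: 255255 / 1785 = 143.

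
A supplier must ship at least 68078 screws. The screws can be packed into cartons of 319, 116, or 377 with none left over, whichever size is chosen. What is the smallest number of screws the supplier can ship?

The number of screws must be a common multiple of 319, 116, and 377, so a multiple of their LCM.
319 = 11 × 29
116 = 2^2 × 29
377 = 13 × 29
LCM(319, 116, 377) = 2^2 × 11 × 13 × 29 = 16588.
Smallest multiple of 16588 that is ≥ 68078: ⌈68078/16588⌉ × 16588 = 5 × 16588 = 82940.

82940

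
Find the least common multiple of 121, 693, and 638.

121 = 11^2
693 = 3^2 × 7 × 11
638 = 2 × 11 × 29
LCM(121, 693, 638) = 2 × 3^2 × 7 × 11^2 × 29 = 442134.

442134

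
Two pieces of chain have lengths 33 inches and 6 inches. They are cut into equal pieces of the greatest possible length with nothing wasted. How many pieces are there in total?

Piece length = gcd(33, 6).
33 = 3 × 11
6 = 2 × 3
gcd(33, 6) = 3.
Total pieces = 33/3 + 6/3 = 11 + 2 = 13.

13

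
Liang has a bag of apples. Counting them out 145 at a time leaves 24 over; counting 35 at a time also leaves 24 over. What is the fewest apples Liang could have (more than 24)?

N − 24 must be a common multiple of 145 and 35.
145 = 5 × 29
35 = 5 × 7
LCM(145, 35) = 5 × 7 × 29 = 1015.
Smallest N > 24 is LCM + 24 = 1015 + 24 = 1039.

1039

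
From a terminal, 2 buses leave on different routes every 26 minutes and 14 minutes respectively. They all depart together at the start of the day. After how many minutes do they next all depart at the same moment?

182 minutes

We need the least common multiple of the intervals.
26 = 2 × 13
14 = 2 × 7
LCM(26, 14) = 2 × 7 × 13 = 182.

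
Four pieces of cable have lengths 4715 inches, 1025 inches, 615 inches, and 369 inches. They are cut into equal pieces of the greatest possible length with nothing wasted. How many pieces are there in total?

Piece length = gcd(4715, 1025, 615, 369).
4715 = 5 × 23 × 41
1025 = 5^2 × 41
615 = 3 × 5 × 41
369 = 3^2 × 41
gcd(4715, 1025, 615, 369) = 41.
Total pieces = 4715/41 + 1025/41 + 615/41 + 369/41 = 115 + 25 + 15 + 9 = 164.

164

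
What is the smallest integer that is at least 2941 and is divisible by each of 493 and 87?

The integer must be a common multiple of 493 and 87, so a multiple of their LCM.
493 = 17 × 29
87 = 3 × 29
LCM(493, 87) = 3 × 17 × 29 = 1479.
Smallest multiple of 1479 that is ≥ 2941: ⌈2941/1479⌉ × 1479 = 2 × 1479 = 2958.

2958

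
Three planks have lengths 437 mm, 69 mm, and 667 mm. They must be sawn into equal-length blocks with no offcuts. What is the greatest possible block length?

This is the greatest common divisor of 437, 69, and 667.
437 = 19 × 23
69 = 3 × 23
667 = 23 × 29
gcd(437, 69, 667) = 23.

23 mm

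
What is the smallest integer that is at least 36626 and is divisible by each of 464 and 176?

40832

The integer must be a common multiple of 464 and 176, so a multiple of their LCM.
464 = 2^4 × 29
176 = 2^4 × 11
LCM(464, 176) = 2^4 × 11 × 29 = 5104.
Smallest multiple of 5104 that is ≥ 36626: ⌈36626/5104⌉ × 5104 = 8 × 5104 = 40832.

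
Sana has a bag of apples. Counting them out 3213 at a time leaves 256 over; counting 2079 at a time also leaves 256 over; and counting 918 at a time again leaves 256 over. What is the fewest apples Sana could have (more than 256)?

70942

N − 256 must be a common multiple of 3213, 2079, and 918.
3213 = 3^3 × 7 × 17
2079 = 3^3 × 7 × 11
918 = 2 × 3^3 × 17
LCM(3213, 2079, 918) = 2 × 3^3 × 7 × 11 × 17 = 70686.
Smallest N > 256 is LCM + 256 = 70686 + 256 = 70942.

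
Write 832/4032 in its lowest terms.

13/63

832 = 2^6 × 13
4032 = 2^6 × 3^2 × 7
gcd(832, 4032) = 2^6 = 64.
Divide numerator and denominator by 64: 832/4032 = 13/63.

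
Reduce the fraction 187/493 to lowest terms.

187 = 11 × 17
493 = 17 × 29
gcd(187, 493) = 17.
Divide numerator and denominator by 17: 187/493 = 11/29.

11/29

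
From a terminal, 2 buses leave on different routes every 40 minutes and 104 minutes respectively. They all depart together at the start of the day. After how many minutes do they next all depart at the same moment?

520 minutes

They coincide at every common multiple of the periods; the first is the LCM.
40 = 2^3 × 5
104 = 2^3 × 13
LCM(40, 104) = 2^3 × 5 × 13 = 520.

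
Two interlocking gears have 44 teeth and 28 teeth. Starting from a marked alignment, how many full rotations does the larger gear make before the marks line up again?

7 rotations

All finish a whole number of cycles simultaneously at t = LCM of the periods.
44 = 2^2 × 11
28 = 2^2 × 7
LCM(44, 28) = 2^2 × 7 × 11 = 308.
Rotations for period 44: 308 / 44 = 7.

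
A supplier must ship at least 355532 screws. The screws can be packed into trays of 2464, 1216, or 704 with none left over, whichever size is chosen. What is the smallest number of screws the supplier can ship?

374528

The number of screws must be a common multiple of 2464, 1216, and 704, so a multiple of their LCM.
2464 = 2^5 × 7 × 11
1216 = 2^6 × 19
704 = 2^6 × 11
LCM(2464, 1216, 704) = 2^6 × 7 × 11 × 19 = 93632.
Smallest multiple of 93632 that is ≥ 355532: ⌈355532/93632⌉ × 93632 = 4 × 93632 = 374528.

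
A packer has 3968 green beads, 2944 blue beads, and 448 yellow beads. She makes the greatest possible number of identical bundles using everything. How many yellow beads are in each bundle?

Number of bundles = gcd(3968, 2944, 448).
3968 = 2^7 × 31
2944 = 2^7 × 23
448 = 2^6 × 7
gcd(3968, 2944, 448) = 2^6 = 64.
yellow beads per bundle = 448 / 64 = 7.

7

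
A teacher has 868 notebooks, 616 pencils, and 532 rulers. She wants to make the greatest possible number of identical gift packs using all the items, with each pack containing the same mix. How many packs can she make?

28 packs

The pack count must divide each quantity, so the greatest is gcd(868, 616, 532).
868 = 2^2 × 7 × 31
616 = 2^3 × 7 × 11
532 = 2^2 × 7 × 19
gcd(868, 616, 532) = 2^2 × 7 = 28.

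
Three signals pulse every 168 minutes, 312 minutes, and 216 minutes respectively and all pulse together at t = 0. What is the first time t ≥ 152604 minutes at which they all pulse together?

157248 minutes

Joint pulses occur at multiples of LCM(168, 312, 216).
168 = 2^3 × 3 × 7
312 = 2^3 × 3 × 13
216 = 2^3 × 3^3
LCM(168, 312, 216) = 2^3 × 3^3 × 7 × 13 = 19656.
Smallest multiple of 19656 that is ≥ 152604: ⌈152604/19656⌉ × 19656 = 8 × 19656 = 157248.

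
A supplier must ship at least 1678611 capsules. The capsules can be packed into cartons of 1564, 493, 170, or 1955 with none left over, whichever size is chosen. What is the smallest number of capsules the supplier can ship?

1814240

The number of capsules must be a common multiple of 1564, 493, 170, and 1955, so a multiple of their LCM.
1564 = 2^2 × 17 × 23
493 = 17 × 29
170 = 2 × 5 × 17
1955 = 5 × 17 × 23
LCM(1564, 493, 170, 1955) = 2^2 × 5 × 17 × 23 × 29 = 226780.
Smallest multiple of 226780 that is ≥ 1678611: ⌈1678611/226780⌉ × 226780 = 8 × 226780 = 1814240.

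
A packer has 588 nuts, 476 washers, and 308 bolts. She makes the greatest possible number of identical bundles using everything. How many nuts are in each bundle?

Number of bundles = gcd(588, 476, 308).
588 = 2^2 × 3 × 7^2
476 = 2^2 × 7 × 17
308 = 2^2 × 7 × 11
gcd(588, 476, 308) = 2^2 × 7 = 28.
nuts per bundle = 588 / 28 = 21.

21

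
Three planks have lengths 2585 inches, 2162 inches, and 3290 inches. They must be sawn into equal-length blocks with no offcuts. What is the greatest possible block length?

47 inches

The block length must divide every plank, so the greatest is gcd(2585, 2162, 3290).
2585 = 5 × 11 × 47
2162 = 2 × 23 × 47
3290 = 2 × 5 × 7 × 47
gcd(2585, 2162, 3290) = 47.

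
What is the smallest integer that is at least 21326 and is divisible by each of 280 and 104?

21840

The integer must be a common multiple of 280 and 104, so a multiple of their LCM.
280 = 2^3 × 5 × 7
104 = 2^3 × 13
LCM(280, 104) = 2^3 × 5 × 7 × 13 = 3640.
Smallest multiple of 3640 that is ≥ 21326: ⌈21326/3640⌉ × 3640 = 6 × 3640 = 21840.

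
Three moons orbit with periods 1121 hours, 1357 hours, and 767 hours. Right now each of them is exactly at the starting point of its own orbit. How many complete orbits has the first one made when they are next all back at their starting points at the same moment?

299 orbits

They are all back at their starting positions together after one LCM of the periods.
1121 = 19 × 59
1357 = 23 × 59
767 = 13 × 59
LCM(1121, 1357, 767) = 13 × 19 × 23 × 59 = 335179.
Orbits for period 1121: 335179 / 1121 = 299.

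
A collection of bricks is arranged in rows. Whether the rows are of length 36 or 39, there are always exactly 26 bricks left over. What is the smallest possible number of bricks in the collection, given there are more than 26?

494

N − 26 must be a common multiple of 36 and 39.
36 = 2^2 × 3^2
39 = 3 × 13
LCM(36, 39) = 2^2 × 3^2 × 13 = 468.
Smallest N > 26 is LCM + 26 = 468 + 26 = 494.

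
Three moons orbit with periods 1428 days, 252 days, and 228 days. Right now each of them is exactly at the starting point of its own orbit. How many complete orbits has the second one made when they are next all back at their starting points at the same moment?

The first common completion time is the LCM of the periods.
1428 = 2^2 × 3 × 7 × 17
252 = 2^2 × 3^2 × 7
228 = 2^2 × 3 × 19
LCM(1428, 252, 228) = 2^2 × 3^2 × 7 × 17 × 19 = 81396.
Orbits for period 252: 81396 / 252 = 323.

323 orbits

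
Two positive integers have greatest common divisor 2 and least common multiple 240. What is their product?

480

For any two positive integers, gcd × lcm = product = 2 × 240 = 480.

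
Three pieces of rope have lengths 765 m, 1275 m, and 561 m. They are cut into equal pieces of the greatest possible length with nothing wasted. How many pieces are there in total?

51

Piece length = gcd(765, 1275, 561).
765 = 3^2 × 5 × 17
1275 = 3 × 5^2 × 17
561 = 3 × 11 × 17
gcd(765, 1275, 561) = 3 × 17 = 51.
Total pieces = 765/51 + 1275/51 + 561/51 = 15 + 25 + 11 = 51.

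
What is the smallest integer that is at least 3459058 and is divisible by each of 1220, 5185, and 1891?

The integer must be a common multiple of 1220, 5185, and 1891, so a multiple of their LCM.
1220 = 2^2 × 5 × 61
5185 = 5 × 17 × 61
1891 = 31 × 61
LCM(1220, 5185, 1891) = 2^2 × 5 × 17 × 31 × 61 = 642940.
Smallest multiple of 642940 that is ≥ 3459058: ⌈3459058/642940⌉ × 642940 = 6 × 642940 = 3857640.

3857640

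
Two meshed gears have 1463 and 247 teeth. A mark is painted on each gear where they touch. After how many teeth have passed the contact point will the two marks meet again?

The first simultaneous occurrence is after LCM of the individual periods.
1463 = 7 × 11 × 19
247 = 13 × 19
LCM(1463, 247) = 7 × 11 × 13 × 19 = 19019.

19019 teeth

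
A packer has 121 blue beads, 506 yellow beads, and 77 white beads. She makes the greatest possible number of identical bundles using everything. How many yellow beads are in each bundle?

Number of bundles = gcd(121, 506, 77).
121 = 11^2
506 = 2 × 11 × 23
77 = 7 × 11
gcd(121, 506, 77) = 11.
yellow beads per bundle = 506 / 11 = 46.

46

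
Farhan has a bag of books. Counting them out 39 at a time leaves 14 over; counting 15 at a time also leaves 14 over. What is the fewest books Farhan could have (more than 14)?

N − 14 must be a common multiple of 39 and 15.
39 = 3 × 13
15 = 3 × 5
LCM(39, 15) = 3 × 5 × 13 = 195.
Smallest N > 14 is LCM + 14 = 195 + 14 = 209.

209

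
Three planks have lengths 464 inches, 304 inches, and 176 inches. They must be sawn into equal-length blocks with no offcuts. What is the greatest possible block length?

16 inches

This is the greatest common divisor of 464, 304, and 176.
464 = 2^4 × 29
304 = 2^4 × 19
176 = 2^4 × 11
gcd(464, 304, 176) = 2^4 = 16.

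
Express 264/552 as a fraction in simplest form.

11/23

264 = 2^3 × 3 × 11
552 = 2^3 × 3 × 23
gcd(264, 552) = 2^3 × 3 = 24.
Divide numerator and denominator by 24: 264/552 = 11/23.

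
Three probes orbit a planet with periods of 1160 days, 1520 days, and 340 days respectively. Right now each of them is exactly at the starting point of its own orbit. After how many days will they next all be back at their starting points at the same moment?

The first simultaneous occurrence is after LCM of the individual periods.
1160 = 2^3 × 5 × 29
1520 = 2^4 × 5 × 19
340 = 2^2 × 5 × 17
LCM(1160, 1520, 340) = 2^4 × 5 × 17 × 19 × 29 = 749360.

749360 days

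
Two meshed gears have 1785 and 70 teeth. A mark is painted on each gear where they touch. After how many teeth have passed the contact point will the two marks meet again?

3570 teeth

The first simultaneous occurrence is after LCM of the individual periods.
1785 = 3 × 5 × 7 × 17
70 = 2 × 5 × 7
LCM(1785, 70) = 2 × 3 × 5 × 7 × 17 = 3570.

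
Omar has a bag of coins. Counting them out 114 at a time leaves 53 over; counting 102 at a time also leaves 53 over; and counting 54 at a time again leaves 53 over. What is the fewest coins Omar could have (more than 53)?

17495

N − 53 must be a common multiple of 114, 102, and 54.
114 = 2 × 3 × 19
102 = 2 × 3 × 17
54 = 2 × 3^3
LCM(114, 102, 54) = 2 × 3^3 × 17 × 19 = 17442.
Smallest N > 53 is LCM + 53 = 17442 + 53 = 17495.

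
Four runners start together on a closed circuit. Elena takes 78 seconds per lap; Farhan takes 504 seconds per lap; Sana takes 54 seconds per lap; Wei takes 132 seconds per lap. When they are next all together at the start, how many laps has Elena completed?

2772 laps

All finish a whole number of cycles simultaneously at t = LCM of the periods.
78 = 2 × 3 × 13
504 = 2^3 × 3^2 × 7
54 = 2 × 3^3
132 = 2^2 × 3 × 11
LCM(78, 504, 54, 132) = 2^3 × 3^3 × 7 × 11 × 13 = 216216.
Laps for period 78: 216216 / 78 = 2772.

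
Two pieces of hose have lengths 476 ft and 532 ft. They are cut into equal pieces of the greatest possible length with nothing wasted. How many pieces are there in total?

Piece length = gcd(476, 532).
476 = 2^2 × 7 × 17
532 = 2^2 × 7 × 19
gcd(476, 532) = 2^2 × 7 = 28.
Total pieces = 476/28 + 532/28 = 17 + 19 = 36.

36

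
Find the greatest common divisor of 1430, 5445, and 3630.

1430 = 2 × 5 × 11 × 13
5445 = 3^2 × 5 × 11^2
3630 = 2 × 3 × 5 × 11^2
gcd(1430, 5445, 3630) = 5 × 11 = 55.

55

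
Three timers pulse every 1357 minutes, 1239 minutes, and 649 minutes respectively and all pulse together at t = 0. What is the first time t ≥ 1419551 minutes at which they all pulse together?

1567335 minutes

Joint pulses occur at multiples of LCM(1357, 1239, 649).
1357 = 23 × 59
1239 = 3 × 7 × 59
649 = 11 × 59
LCM(1357, 1239, 649) = 3 × 7 × 11 × 23 × 59 = 313467.
Smallest multiple of 313467 that is ≥ 1419551: ⌈1419551/313467⌉ × 313467 = 5 × 313467 = 1567335.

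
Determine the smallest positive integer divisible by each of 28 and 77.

28 = 2^2 × 7
77 = 7 × 11
LCM(28, 77) = 2^2 × 7 × 11 = 308.

308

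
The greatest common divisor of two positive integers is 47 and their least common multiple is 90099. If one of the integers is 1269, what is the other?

For two integers, gcd × lcm = product, so the other is (47 × 90099) / 1269 = 4234653 / 1269 = 3337.

3337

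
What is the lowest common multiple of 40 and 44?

40 = 2^3 × 5
44 = 2^2 × 11
LCM(40, 44) = 2^3 × 5 × 11 = 440.

440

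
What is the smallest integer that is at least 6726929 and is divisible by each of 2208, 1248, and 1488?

7118592

The integer must be a common multiple of 2208, 1248, and 1488, so a multiple of their LCM.
2208 = 2^5 × 3 × 23
1248 = 2^5 × 3 × 13
1488 = 2^4 × 3 × 31
LCM(2208, 1248, 1488) = 2^5 × 3 × 13 × 23 × 31 = 889824.
Smallest multiple of 889824 that is ≥ 6726929: ⌈6726929/889824⌉ × 889824 = 8 × 889824 = 7118592.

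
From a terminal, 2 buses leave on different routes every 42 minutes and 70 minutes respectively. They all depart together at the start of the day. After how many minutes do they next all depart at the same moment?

210 minutes

They coincide at every common multiple of the periods; the first is the LCM.
42 = 2 × 3 × 7
70 = 2 × 5 × 7
LCM(42, 70) = 2 × 3 × 5 × 7 = 210.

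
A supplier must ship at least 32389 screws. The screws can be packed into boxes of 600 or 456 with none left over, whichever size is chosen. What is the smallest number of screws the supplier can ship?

The number of screws must be a common multiple of 600 and 456, so a multiple of their LCM.
600 = 2^3 × 3 × 5^2
456 = 2^3 × 3 × 19
LCM(600, 456) = 2^3 × 3 × 5^2 × 19 = 11400.
Smallest multiple of 11400 that is ≥ 32389: ⌈32389/11400⌉ × 11400 = 3 × 11400 = 34200.

34200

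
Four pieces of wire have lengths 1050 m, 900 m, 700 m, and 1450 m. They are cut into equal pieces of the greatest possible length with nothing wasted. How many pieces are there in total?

Piece length = gcd(1050, 900, 700, 1450).
1050 = 2 × 3 × 5^2 × 7
900 = 2^2 × 3^2 × 5^2
700 = 2^2 × 5^2 × 7
1450 = 2 × 5^2 × 29
gcd(1050, 900, 700, 1450) = 2 × 5^2 = 50.
Total pieces = 1050/50 + 900/50 + 700/50 + 1450/50 = 21 + 18 + 14 + 29 = 82.

82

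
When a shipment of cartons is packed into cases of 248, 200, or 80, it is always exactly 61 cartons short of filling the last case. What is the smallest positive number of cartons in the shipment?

Being 61 short of a full case of size k means N ≡ −61 (mod k), i.e. N + 61 is a multiple of each size.
248 = 2^3 × 31
200 = 2^3 × 5^2
80 = 2^4 × 5
LCM(248, 200, 80) = 2^4 × 5^2 × 31 = 12400.
Smallest positive N is 12400 − 61 = 12339.

12339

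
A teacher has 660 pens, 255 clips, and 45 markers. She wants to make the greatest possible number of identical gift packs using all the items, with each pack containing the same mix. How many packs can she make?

15 packs

The pack count must divide each quantity, so the greatest is gcd(660, 255, 45).
660 = 2^2 × 3 × 5 × 11
255 = 3 × 5 × 17
45 = 3^2 × 5
gcd(660, 255, 45) = 3 × 5 = 15.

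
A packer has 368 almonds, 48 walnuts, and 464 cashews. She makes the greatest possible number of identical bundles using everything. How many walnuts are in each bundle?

Number of bundles = gcd(368, 48, 464).
368 = 2^4 × 23
48 = 2^4 × 3
464 = 2^4 × 29
gcd(368, 48, 464) = 2^4 = 16.
walnuts per bundle = 48 / 16 = 3.

3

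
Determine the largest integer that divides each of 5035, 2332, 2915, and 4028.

5035 = 5 × 19 × 53
2332 = 2^2 × 11 × 53
2915 = 5 × 11 × 53
4028 = 2^2 × 19 × 53
gcd(5035, 2332, 2915, 4028) = 53.

53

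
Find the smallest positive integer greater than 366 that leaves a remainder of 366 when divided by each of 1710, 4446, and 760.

89286

N − 366 must be a common multiple of 1710, 4446, and 760.
1710 = 2 × 3^2 × 5 × 19
4446 = 2 × 3^2 × 13 × 19
760 = 2^3 × 5 × 19
LCM(1710, 4446, 760) = 2^3 × 3^2 × 5 × 13 × 19 = 88920.
Smallest N > 366 is LCM + 366 = 88920 + 366 = 89286.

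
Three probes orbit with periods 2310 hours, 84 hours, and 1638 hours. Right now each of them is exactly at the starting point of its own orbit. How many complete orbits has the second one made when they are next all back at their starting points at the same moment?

2145 orbits

All finish a whole number of cycles simultaneously at t = LCM of the periods.
2310 = 2 × 3 × 5 × 7 × 11
84 = 2^2 × 3 × 7
1638 = 2 × 3^2 × 7 × 13
LCM(2310, 84, 1638) = 2^2 × 3^2 × 5 × 7 × 11 × 13 = 180180.
Orbits for period 84: 180180 / 84 = 2145.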